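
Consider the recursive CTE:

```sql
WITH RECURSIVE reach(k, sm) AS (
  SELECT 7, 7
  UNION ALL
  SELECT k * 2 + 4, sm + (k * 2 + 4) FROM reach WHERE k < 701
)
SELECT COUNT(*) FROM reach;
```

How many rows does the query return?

8

Base: k=7, sm=7.
Iteration 1: 7 < 701 holds -> k = 7 * 2 + 4 = 18, sm = 7 + 18 = 25.
Iteration 2: 18 < 701 holds -> k = 18 * 2 + 4 = 40, sm = 25 + 40 = 65.
Iteration 3: 40 < 701 holds -> k = 40 * 2 + 4 = 84, sm = 65 + 84 = 149.
Iteration 4: 84 < 701 holds -> k = 84 * 2 + 4 = 172, sm = 149 + 172 = 321.
Iteration 5: 172 < 701 holds -> k = 172 * 2 + 4 = 348, sm = 321 + 348 = 669.
Iteration 6: 348 < 701 holds -> k = 348 * 2 + 4 = 700, sm = 669 + 700 = 1369.
Iteration 7: 700 < 701 holds -> k = 700 * 2 + 4 = 1404, sm = 1369 + 1404 = 2773.
Iteration 8: 1404 < 701 fails; recursion stops.
Total rows emitted: 8.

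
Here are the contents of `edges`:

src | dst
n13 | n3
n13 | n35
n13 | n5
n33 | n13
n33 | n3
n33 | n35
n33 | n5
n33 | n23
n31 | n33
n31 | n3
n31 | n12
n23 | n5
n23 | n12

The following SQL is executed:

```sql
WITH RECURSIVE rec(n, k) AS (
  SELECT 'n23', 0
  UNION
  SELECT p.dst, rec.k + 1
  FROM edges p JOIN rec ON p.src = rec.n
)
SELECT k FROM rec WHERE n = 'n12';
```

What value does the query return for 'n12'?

1

Base: (n23, k=0).
Iteration 1: edges from {n23} -> (n12, k=1), (n5, k=1).
Iteration 2: no outgoing edges from {n12,n5}; recursion stops.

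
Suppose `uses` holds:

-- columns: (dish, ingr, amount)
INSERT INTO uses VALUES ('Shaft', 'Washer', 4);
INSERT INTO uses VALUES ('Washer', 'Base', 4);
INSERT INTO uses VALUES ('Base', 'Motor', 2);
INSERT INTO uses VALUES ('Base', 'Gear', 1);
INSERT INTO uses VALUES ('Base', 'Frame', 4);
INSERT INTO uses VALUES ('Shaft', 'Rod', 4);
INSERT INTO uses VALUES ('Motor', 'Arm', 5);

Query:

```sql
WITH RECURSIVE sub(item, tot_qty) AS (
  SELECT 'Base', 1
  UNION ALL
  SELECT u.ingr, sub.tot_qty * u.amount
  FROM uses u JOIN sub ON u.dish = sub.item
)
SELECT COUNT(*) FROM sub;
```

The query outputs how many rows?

Base: (Base, tot_qty=1).
Iteration 1: components of {Base} -> Frame = 1*4 = 4, Gear = 1*1 = 1, Motor = 1*2 = 2.
Iteration 2: components of {Frame,Gear,Motor} -> Arm = 2*5 = 10.
Iteration 3: no further components; recursion stops.
Total rows emitted: 5.

5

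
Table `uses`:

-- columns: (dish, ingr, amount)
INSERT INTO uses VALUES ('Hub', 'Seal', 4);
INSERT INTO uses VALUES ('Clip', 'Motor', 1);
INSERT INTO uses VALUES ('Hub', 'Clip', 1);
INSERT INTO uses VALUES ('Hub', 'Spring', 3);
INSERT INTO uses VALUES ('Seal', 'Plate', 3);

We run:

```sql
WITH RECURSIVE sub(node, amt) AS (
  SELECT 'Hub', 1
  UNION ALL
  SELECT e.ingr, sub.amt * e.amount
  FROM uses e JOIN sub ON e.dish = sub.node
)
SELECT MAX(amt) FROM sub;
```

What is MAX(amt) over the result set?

12

Base: (Hub, amt=1).
Iteration 1: components of {Hub} -> Clip = 1*1 = 1, Seal = 1*4 = 4, Spring = 1*3 = 3.
Iteration 2: components of {Clip,Seal,Spring} -> Motor = 1*1 = 1, Plate = 4*3 = 12.
Iteration 3: no further components; recursion stops.
amt values: 1, 1, 3, 4, 1, 12; the maximum is 12.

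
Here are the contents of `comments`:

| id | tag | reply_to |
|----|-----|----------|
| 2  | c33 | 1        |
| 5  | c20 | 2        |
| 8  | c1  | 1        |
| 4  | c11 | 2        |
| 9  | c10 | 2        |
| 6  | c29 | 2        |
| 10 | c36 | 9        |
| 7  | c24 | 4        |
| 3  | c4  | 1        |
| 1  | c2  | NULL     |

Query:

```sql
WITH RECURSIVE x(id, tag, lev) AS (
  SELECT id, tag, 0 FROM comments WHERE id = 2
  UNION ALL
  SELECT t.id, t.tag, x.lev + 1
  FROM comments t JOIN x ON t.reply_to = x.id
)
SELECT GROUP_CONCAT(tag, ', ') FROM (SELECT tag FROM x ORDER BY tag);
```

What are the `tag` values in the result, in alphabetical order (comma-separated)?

c10, c11, c20, c24, c29, c33, c36

Base: id=2 (c33) at lev 0.
Iteration 1: rows with reply_to in {2} -> c11 (id 4, lev 1), c20 (id 5, lev 1), c29 (id 6, lev 1), c10 (id 9, lev 1).
Iteration 2: rows with reply_to in {4,5,6,9} -> c24 (id 7, lev 2), c36 (id 10, lev 2).
Iteration 3: no rows with reply_to in {7,10}; recursion stops.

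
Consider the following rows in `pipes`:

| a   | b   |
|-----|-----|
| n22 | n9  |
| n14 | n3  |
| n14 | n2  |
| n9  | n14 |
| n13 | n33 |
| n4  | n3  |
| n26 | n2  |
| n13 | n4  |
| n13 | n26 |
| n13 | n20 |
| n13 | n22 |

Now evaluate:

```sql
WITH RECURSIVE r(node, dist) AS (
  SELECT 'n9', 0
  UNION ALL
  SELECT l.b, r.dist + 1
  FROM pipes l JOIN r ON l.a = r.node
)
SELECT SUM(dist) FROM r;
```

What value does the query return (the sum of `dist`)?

5

Base: (n9, dist=0).
Iteration 1: edges from {n9} -> (n14, dist=1).
Iteration 2: edges from {n14} -> (n2, dist=2), (n3, dist=2).
Iteration 3: no outgoing edges from {n2,n3}; recursion stops.
SUM(dist) = 0 + 1 + 2 + 2 = 5.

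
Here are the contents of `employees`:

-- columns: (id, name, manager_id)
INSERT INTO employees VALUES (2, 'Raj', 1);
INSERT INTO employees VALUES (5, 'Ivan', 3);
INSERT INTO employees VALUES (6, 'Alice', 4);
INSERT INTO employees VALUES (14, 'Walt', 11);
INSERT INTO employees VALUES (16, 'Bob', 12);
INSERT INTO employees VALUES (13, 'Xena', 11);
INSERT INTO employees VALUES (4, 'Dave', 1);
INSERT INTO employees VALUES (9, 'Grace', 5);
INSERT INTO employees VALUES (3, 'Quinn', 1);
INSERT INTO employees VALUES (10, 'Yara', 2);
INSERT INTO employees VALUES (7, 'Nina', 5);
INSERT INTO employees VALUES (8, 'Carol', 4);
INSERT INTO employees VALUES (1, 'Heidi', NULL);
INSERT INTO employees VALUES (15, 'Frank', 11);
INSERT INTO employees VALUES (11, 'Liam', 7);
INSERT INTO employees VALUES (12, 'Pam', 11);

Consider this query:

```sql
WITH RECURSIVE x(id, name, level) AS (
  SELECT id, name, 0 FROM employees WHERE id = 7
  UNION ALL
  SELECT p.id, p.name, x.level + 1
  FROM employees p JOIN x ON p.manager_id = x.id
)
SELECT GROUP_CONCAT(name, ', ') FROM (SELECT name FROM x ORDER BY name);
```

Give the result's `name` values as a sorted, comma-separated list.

Bob, Frank, Liam, Nina, Pam, Walt, Xena

Base: id=7 (Nina) at level 0.
Iteration 1: rows with manager_id in {7} -> Liam (id 11, level 1).
Iteration 2: rows with manager_id in {11} -> Pam (id 12, level 2), Xena (id 13, level 2), Walt (id 14, level 2), Frank (id 15, level 2).
Iteration 3: rows with manager_id in {12,13,14,15} -> Bob (id 16, level 3).
Iteration 4: no rows with manager_id in {16}; recursion stops.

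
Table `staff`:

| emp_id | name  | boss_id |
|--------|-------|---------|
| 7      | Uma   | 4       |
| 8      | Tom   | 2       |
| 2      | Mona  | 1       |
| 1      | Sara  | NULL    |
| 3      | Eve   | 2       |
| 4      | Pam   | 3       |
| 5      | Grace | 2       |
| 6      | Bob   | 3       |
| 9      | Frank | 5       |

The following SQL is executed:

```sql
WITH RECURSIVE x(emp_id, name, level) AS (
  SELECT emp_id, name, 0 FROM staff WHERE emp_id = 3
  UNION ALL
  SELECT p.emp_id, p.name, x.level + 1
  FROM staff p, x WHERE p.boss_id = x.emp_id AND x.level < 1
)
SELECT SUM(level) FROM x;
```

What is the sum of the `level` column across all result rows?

2

Base: emp_id=3 (Eve) at level 0.
Iteration 1: rows with boss_id in {3} -> Pam (id 4, level 1), Bob (id 6, level 1).
Iteration 2: level < 1 fails for all current rows; recursion stops.
SUM(level) = 0 + 1 + 1 = 2.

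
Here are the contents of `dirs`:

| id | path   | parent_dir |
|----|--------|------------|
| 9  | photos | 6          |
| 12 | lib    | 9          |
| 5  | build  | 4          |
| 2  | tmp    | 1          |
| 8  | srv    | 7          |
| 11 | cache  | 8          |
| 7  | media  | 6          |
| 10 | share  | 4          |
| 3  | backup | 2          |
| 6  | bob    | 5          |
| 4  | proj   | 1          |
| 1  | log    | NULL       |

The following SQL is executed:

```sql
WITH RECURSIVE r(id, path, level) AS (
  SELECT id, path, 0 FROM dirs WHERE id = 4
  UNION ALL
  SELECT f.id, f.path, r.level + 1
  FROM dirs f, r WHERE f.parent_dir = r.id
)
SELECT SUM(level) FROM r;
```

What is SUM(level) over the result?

23

Base: id=4 (proj) at level 0.
Iteration 1: rows with parent_dir in {4} -> build (id 5, level 1), share (id 10, level 1).
Iteration 2: rows with parent_dir in {5,10} -> bob (id 6, level 2).
Iteration 3: rows with parent_dir in {6} -> media (id 7, level 3), photos (id 9, level 3).
Iteration 4: rows with parent_dir in {7,9} -> srv (id 8, level 4), lib (id 12, level 4).
Iteration 5: rows with parent_dir in {8,12} -> cache (id 11, level 5).
Iteration 6: no rows with parent_dir in {11}; recursion stops.
SUM(level) = 0 + 1 + 1 + 2 + 3 + 3 + 4 + 4 + 5 = 23.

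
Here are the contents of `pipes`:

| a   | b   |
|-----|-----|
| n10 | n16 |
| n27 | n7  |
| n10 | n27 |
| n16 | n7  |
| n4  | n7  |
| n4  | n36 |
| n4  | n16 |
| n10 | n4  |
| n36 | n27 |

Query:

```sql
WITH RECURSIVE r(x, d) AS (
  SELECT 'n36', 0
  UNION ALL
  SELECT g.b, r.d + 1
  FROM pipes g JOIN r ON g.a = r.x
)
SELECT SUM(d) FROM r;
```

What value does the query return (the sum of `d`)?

3

Base: (n36, d=0).
Iteration 1: edges from {n36} -> (n27, d=1).
Iteration 2: edges from {n27} -> (n7, d=2).
Iteration 3: no outgoing edges from {n7}; recursion stops.
SUM(d) = 0 + 1 + 2 = 3.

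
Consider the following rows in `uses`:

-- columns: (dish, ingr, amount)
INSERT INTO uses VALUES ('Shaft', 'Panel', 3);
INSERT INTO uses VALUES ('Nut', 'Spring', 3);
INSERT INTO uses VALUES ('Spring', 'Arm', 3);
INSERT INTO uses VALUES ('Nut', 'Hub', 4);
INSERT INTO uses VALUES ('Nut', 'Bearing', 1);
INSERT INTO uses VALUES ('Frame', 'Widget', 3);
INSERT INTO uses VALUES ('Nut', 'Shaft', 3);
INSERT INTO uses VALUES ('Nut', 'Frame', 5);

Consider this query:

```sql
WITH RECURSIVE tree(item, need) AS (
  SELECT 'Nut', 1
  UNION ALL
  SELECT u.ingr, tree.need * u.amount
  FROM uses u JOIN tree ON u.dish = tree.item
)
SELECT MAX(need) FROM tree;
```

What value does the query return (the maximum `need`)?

15

Base: (Nut, need=1).
Iteration 1: components of {Nut} -> Bearing = 1*1 = 1, Frame = 1*5 = 5, Hub = 1*4 = 4, Shaft = 1*3 = 3, Spring = 1*3 = 3.
Iteration 2: components of {Bearing,Frame,Hub,Shaft,Spring} -> Arm = 3*3 = 9, Panel = 3*3 = 9, Widget = 5*3 = 15.
Iteration 3: no further components; recursion stops.
need values: 1, 4, 3, 5, 3, 1, 9, 15, 9; the maximum is 15.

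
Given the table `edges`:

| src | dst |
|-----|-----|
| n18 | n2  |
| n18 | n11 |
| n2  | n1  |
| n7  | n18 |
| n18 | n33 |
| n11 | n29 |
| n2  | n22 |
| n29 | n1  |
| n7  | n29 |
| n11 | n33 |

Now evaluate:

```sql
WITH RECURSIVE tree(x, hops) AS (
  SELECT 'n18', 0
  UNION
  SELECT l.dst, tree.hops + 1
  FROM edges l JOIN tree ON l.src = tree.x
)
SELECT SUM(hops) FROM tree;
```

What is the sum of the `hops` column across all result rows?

14

Base: (n18, hops=0).
Iteration 1: edges from {n18} -> (n11, hops=1), (n2, hops=1), (n33, hops=1).
Iteration 2: edges from {n11,n2,n33} -> (n1, hops=2), (n22, hops=2), (n29, hops=2), (n33, hops=2).
Iteration 3: edges from {n1,n22,n29,n33} -> (n1, hops=3).
Iteration 4: no outgoing edges from {n1}; recursion stops.
SUM(hops) = 0 + 1 + 1 + 1 + 2 + 2 + 2 + 2 + 3 = 14.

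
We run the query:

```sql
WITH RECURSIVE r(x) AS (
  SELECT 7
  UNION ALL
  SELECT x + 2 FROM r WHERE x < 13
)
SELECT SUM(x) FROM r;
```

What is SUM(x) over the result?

Base: x=7.
Iteration 1: 7 < 13 holds -> x = 7 + 2 = 9.
Iteration 2: 9 < 13 holds -> x = 9 + 2 = 11.
Iteration 3: 11 < 13 holds -> x = 11 + 2 = 13.
Iteration 4: 13 < 13 fails; recursion stops.
SUM(x) = 7 + 9 + 11 + 13 = 40.

40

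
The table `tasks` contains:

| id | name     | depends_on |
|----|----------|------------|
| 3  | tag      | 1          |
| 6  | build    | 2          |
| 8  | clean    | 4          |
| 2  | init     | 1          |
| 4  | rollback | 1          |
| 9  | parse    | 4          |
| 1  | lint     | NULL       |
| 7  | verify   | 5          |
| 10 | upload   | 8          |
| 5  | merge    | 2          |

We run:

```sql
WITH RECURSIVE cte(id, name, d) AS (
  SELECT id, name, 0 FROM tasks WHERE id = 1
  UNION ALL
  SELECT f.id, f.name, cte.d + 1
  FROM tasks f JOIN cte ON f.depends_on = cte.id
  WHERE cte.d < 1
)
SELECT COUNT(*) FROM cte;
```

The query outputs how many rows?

Base: id=1 (lint) at d 0.
Iteration 1: rows with depends_on in {1} -> init (id 2, d 1), tag (id 3, d 1), rollback (id 4, d 1).
Iteration 2: d < 1 fails for all current rows; recursion stops.
Total rows emitted: 4.

4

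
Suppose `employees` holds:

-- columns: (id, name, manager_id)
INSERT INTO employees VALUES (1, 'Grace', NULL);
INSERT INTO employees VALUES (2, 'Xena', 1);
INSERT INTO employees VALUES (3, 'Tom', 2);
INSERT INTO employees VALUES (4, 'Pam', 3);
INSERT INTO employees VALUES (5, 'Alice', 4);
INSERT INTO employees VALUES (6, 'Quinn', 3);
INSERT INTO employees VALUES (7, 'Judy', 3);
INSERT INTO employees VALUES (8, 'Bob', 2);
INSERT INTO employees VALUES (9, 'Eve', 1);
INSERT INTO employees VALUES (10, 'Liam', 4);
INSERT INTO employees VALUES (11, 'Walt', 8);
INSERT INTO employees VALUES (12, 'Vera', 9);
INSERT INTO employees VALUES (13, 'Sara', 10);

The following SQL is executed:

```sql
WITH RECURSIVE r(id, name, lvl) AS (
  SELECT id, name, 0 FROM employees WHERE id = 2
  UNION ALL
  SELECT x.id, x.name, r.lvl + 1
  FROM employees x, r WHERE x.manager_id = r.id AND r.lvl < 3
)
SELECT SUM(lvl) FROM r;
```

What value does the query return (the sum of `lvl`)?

Base: id=2 (Xena) at lvl 0.
Iteration 1: rows with manager_id in {2} -> Tom (id 3, lvl 1), Bob (id 8, lvl 1).
Iteration 2: rows with manager_id in {3,8} -> Pam (id 4, lvl 2), Quinn (id 6, lvl 2), Judy (id 7, lvl 2), Walt (id 11, lvl 2).
Iteration 3: rows with manager_id in {4,6,7,11} -> Alice (id 5, lvl 3), Liam (id 10, lvl 3).
Iteration 4: lvl < 3 fails for all current rows; recursion stops.
SUM(lvl) = 0 + 1 + 1 + 2 + 2 + 2 + 2 + 3 + 3 = 16.

16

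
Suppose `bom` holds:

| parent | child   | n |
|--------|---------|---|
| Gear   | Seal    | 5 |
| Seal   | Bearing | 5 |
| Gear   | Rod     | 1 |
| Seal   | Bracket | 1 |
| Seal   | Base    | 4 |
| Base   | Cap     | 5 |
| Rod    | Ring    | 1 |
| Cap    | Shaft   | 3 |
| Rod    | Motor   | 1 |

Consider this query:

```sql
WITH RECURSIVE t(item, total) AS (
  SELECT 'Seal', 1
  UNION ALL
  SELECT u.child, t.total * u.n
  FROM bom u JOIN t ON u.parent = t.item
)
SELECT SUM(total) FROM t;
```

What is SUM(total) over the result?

Base: (Seal, total=1).
Iteration 1: components of {Seal} -> Base = 1*4 = 4, Bearing = 1*5 = 5, Bracket = 1*1 = 1.
Iteration 2: components of {Base,Bearing,Bracket} -> Cap = 4*5 = 20.
Iteration 3: components of {Cap} -> Shaft = 20*3 = 60.
Iteration 4: no further components; recursion stops.
SUM(total) = 1 + 5 + 1 + 4 + 20 + 60 = 91.

91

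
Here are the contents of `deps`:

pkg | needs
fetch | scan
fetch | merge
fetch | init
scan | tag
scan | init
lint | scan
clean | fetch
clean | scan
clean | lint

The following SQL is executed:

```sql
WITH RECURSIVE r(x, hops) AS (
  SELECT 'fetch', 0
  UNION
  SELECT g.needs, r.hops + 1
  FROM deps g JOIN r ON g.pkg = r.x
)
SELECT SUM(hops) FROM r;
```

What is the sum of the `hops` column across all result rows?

Base: (fetch, hops=0).
Iteration 1: edges from {fetch} -> (init, hops=1), (merge, hops=1), (scan, hops=1).
Iteration 2: edges from {init,merge,scan} -> (init, hops=2), (tag, hops=2).
Iteration 3: no outgoing edges from {init,tag}; recursion stops.
SUM(hops) = 0 + 1 + 1 + 1 + 2 + 2 = 7.

7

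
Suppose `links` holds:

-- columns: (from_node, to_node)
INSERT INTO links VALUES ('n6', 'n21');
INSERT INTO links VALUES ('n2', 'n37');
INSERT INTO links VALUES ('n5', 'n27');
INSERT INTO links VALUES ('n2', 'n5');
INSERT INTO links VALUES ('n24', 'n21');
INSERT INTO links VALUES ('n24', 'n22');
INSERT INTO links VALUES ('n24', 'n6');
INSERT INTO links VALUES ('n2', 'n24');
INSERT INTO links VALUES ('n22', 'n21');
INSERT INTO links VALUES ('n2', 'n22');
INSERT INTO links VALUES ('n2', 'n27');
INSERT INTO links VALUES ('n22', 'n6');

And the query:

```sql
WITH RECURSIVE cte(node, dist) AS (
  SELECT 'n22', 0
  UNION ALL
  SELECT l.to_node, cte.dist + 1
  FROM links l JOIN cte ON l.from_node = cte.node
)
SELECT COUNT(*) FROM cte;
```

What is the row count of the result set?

Base: (n22, dist=0).
Iteration 1: edges from {n22} -> (n21, dist=1), (n6, dist=1).
Iteration 2: edges from {n21,n6} -> (n21, dist=2).
Iteration 3: no outgoing edges from {n21}; recursion stops.
Total rows emitted: 4.

4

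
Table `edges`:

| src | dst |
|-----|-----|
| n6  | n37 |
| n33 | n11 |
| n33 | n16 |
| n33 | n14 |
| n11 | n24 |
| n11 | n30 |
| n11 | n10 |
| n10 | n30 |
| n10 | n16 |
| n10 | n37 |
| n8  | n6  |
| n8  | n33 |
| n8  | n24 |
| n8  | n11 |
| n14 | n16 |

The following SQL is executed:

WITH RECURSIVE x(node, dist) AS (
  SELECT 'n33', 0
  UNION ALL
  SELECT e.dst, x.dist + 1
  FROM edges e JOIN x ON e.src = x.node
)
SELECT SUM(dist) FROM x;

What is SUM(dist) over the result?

20

Base: (n33, dist=0).
Iteration 1: edges from {n33} -> (n11, dist=1), (n14, dist=1), (n16, dist=1).
Iteration 2: edges from {n11,n14,n16} -> (n10, dist=2), (n16, dist=2), (n24, dist=2), (n30, dist=2).
Iteration 3: edges from {n10,n16,n24,n30} -> (n16, dist=3), (n30, dist=3), (n37, dist=3).
Iteration 4: no outgoing edges from {n16,n30,n37}; recursion stops.
SUM(dist) = 0 + 1 + 1 + 1 + 2 + 2 + 2 + 2 + 3 + 3 + 3 = 20.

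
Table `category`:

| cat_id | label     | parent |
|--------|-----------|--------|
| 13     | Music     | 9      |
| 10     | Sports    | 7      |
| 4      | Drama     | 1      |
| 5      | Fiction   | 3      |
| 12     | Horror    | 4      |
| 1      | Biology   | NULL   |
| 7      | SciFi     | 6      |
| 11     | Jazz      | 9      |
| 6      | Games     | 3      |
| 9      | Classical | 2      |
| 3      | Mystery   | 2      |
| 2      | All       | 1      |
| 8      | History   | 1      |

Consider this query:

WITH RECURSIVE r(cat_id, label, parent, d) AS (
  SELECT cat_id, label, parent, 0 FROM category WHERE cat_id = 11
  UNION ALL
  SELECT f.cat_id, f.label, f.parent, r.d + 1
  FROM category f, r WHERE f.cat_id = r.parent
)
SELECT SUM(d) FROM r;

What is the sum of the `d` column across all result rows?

6

Base: cat_id=11 (Jazz), parent=9, d 0.
Iteration 1: join on cat_id=9 -> Classical (id 9, parent=2, d 1).
Iteration 2: join on cat_id=2 -> All (id 2, parent=1, d 2).
Iteration 3: join on cat_id=1 -> Biology (id 1, parent=NULL, d 3).
Iteration 4: parent is NULL; no match; recursion stops.
SUM(d) = 0 + 1 + 2 + 3 = 6.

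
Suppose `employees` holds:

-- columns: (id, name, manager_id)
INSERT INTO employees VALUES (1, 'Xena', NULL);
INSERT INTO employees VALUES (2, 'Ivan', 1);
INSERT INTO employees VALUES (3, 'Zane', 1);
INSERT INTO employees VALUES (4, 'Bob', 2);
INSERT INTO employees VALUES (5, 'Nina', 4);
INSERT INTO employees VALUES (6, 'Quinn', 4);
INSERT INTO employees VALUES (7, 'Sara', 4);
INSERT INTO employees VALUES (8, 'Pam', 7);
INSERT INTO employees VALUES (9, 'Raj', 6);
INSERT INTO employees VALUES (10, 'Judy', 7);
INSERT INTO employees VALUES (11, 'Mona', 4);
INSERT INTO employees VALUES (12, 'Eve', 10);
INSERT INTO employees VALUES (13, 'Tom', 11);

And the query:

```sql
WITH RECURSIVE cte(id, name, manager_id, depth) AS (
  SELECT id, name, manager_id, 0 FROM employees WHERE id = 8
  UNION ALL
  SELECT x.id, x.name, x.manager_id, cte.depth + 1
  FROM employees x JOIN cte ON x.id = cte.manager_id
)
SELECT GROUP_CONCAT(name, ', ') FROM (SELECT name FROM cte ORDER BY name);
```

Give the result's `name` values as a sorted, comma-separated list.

Base: id=8 (Pam), manager_id=7, depth 0.
Iteration 1: join on id=7 -> Sara (id 7, manager_id=4, depth 1).
Iteration 2: join on id=4 -> Bob (id 4, manager_id=2, depth 2).
Iteration 3: join on id=2 -> Ivan (id 2, manager_id=1, depth 3).
Iteration 4: join on id=1 -> Xena (id 1, manager_id=NULL, depth 4).
Iteration 5: manager_id is NULL; no match; recursion stops.

Bob, Ivan, Pam, Sara, Xena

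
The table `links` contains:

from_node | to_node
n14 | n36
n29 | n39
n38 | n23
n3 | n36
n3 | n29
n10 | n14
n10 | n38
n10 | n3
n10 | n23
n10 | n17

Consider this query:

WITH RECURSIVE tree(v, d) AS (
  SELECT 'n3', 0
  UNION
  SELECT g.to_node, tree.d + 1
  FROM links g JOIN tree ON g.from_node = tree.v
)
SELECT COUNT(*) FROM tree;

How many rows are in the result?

Base: (n3, d=0).
Iteration 1: edges from {n3} -> (n29, d=1), (n36, d=1).
Iteration 2: edges from {n29,n36} -> (n39, d=2).
Iteration 3: no outgoing edges from {n39}; recursion stops.
Total rows emitted: 4.

4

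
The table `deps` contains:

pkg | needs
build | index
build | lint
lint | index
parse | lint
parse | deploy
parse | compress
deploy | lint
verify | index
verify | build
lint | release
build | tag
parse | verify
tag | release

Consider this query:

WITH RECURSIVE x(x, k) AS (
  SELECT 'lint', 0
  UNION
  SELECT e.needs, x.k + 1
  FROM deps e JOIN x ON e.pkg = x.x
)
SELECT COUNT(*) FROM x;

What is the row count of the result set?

3

Base: (lint, k=0).
Iteration 1: edges from {lint} -> (index, k=1), (release, k=1).
Iteration 2: no outgoing edges from {index,release}; recursion stops.
Total rows emitted: 3.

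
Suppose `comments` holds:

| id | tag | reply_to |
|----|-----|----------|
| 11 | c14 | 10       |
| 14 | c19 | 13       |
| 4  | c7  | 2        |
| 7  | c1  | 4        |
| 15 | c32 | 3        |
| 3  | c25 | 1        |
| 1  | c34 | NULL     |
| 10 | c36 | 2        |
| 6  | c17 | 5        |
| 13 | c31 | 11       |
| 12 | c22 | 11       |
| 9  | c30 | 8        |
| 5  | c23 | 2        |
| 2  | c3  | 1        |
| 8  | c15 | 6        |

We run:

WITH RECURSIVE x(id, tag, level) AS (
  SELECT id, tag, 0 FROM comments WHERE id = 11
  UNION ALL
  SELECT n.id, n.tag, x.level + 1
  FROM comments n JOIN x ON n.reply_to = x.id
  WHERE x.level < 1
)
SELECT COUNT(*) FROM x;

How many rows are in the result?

Base: id=11 (c14) at level 0.
Iteration 1: rows with reply_to in {11} -> c22 (id 12, level 1), c31 (id 13, level 1).
Iteration 2: level < 1 fails for all current rows; recursion stops.
Total rows emitted: 3.

3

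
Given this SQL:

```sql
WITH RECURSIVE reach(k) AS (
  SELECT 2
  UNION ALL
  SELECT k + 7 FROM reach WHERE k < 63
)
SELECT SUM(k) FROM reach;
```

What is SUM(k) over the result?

Base: k=2.
Iteration 1: 2 < 63 holds -> k = 2 + 7 = 9.
Iteration 2: 9 < 63 holds -> k = 9 + 7 = 16.
Iteration 3: 16 < 63 holds -> k = 16 + 7 = 23.
Iteration 4: 23 < 63 holds -> k = 23 + 7 = 30.
Iteration 5: 30 < 63 holds -> k = 30 + 7 = 37.
Iteration 6: 37 < 63 holds -> k = 37 + 7 = 44.
Iteration 7: 44 < 63 holds -> k = 44 + 7 = 51.
Iteration 8: 51 < 63 holds -> k = 51 + 7 = 58.
Iteration 9: 58 < 63 holds -> k = 58 + 7 = 65.
Iteration 10: 65 < 63 fails; recursion stops.
SUM(k) = 2 + 9 + 16 + 23 + 30 + 37 + 44 + 51 + 58 + 65 = 335.

335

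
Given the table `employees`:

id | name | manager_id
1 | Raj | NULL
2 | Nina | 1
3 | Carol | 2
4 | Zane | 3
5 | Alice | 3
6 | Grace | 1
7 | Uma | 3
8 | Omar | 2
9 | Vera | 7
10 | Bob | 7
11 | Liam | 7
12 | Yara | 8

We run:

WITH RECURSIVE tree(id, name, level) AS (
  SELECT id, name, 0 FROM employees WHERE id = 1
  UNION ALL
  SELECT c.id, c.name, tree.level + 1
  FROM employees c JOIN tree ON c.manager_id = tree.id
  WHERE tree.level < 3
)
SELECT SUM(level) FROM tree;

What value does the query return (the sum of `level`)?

Base: id=1 (Raj) at level 0.
Iteration 1: rows with manager_id in {1} -> Nina (id 2, level 1), Grace (id 6, level 1).
Iteration 2: rows with manager_id in {2,6} -> Carol (id 3, level 2), Omar (id 8, level 2).
Iteration 3: rows with manager_id in {3,8} -> Zane (id 4, level 3), Alice (id 5, level 3), Uma (id 7, level 3), Yara (id 12, level 3).
Iteration 4: level < 3 fails for all current rows; recursion stops.
SUM(level) = 0 + 1 + 1 + 2 + 2 + 3 + 3 + 3 + 3 = 18.

18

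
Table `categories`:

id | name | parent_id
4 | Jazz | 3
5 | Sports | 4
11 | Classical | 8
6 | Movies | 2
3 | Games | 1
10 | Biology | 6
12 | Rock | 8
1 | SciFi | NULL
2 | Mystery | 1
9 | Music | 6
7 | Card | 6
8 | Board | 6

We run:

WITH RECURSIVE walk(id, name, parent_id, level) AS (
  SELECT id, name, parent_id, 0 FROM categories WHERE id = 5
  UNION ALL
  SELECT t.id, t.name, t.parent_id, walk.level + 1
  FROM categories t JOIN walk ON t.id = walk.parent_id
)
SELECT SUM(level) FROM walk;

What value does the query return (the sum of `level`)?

6

Base: id=5 (Sports), parent_id=4, level 0.
Iteration 1: join on id=4 -> Jazz (id 4, parent_id=3, level 1).
Iteration 2: join on id=3 -> Games (id 3, parent_id=1, level 2).
Iteration 3: join on id=1 -> SciFi (id 1, parent_id=NULL, level 3).
Iteration 4: parent_id is NULL; no match; recursion stops.
SUM(level) = 0 + 1 + 2 + 3 = 6.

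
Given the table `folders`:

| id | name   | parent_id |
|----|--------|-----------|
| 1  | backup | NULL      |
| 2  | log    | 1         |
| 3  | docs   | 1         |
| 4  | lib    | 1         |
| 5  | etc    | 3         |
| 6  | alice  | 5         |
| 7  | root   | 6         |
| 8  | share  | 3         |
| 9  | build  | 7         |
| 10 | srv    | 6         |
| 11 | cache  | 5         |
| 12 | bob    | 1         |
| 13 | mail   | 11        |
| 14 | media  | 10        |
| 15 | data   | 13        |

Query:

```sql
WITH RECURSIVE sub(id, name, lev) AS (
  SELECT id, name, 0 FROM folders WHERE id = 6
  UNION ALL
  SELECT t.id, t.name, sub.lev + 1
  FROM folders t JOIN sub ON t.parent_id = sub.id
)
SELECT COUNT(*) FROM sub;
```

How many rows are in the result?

Base: id=6 (alice) at lev 0.
Iteration 1: rows with parent_id in {6} -> root (id 7, lev 1), srv (id 10, lev 1).
Iteration 2: rows with parent_id in {7,10} -> build (id 9, lev 2), media (id 14, lev 2).
Iteration 3: no rows with parent_id in {9,14}; recursion stops.
Total rows emitted: 5.

5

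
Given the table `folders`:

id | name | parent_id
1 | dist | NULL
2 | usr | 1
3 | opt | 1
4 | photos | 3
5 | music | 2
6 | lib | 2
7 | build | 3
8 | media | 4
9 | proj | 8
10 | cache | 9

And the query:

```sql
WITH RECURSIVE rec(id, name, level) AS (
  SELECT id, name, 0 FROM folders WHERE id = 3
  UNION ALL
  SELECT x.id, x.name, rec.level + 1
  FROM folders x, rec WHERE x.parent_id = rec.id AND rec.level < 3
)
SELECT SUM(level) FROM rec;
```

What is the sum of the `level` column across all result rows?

Base: id=3 (opt) at level 0.
Iteration 1: rows with parent_id in {3} -> photos (id 4, level 1), build (id 7, level 1).
Iteration 2: rows with parent_id in {4,7} -> media (id 8, level 2).
Iteration 3: rows with parent_id in {8} -> proj (id 9, level 3).
Iteration 4: level < 3 fails for all current rows; recursion stops.
SUM(level) = 0 + 1 + 1 + 2 + 3 = 7.

7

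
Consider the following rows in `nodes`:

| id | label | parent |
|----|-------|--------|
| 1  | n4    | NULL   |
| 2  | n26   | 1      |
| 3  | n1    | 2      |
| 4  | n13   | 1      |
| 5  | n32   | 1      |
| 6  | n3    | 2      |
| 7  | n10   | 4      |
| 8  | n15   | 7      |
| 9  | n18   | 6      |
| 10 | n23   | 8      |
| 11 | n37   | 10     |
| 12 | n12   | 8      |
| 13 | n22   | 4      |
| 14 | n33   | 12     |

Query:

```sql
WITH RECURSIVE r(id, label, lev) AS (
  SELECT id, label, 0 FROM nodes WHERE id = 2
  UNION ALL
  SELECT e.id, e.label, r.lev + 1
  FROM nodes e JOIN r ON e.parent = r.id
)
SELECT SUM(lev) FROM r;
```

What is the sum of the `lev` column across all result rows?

Base: id=2 (n26) at lev 0.
Iteration 1: rows with parent in {2} -> n1 (id 3, lev 1), n3 (id 6, lev 1).
Iteration 2: rows with parent in {3,6} -> n18 (id 9, lev 2).
Iteration 3: no rows with parent in {9}; recursion stops.
SUM(lev) = 0 + 1 + 1 + 2 = 4.

4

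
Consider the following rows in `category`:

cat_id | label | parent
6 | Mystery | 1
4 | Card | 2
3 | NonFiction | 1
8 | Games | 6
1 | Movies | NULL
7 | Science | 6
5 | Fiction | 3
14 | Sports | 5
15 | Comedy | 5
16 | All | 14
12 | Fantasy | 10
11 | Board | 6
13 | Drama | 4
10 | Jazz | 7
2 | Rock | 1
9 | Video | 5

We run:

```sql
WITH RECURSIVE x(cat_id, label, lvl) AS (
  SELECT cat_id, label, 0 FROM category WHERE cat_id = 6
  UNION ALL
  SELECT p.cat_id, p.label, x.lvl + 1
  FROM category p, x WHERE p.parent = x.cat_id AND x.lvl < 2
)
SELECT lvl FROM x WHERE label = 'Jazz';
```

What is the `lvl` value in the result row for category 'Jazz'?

2

Base: cat_id=6 (Mystery) at lvl 0.
Iteration 1: rows with parent in {6} -> Science (id 7, lvl 1), Games (id 8, lvl 1), Board (id 11, lvl 1).
Iteration 2: rows with parent in {7,8,11} -> Jazz (id 10, lvl 2).
Iteration 3: lvl < 2 fails for all current rows; recursion stops.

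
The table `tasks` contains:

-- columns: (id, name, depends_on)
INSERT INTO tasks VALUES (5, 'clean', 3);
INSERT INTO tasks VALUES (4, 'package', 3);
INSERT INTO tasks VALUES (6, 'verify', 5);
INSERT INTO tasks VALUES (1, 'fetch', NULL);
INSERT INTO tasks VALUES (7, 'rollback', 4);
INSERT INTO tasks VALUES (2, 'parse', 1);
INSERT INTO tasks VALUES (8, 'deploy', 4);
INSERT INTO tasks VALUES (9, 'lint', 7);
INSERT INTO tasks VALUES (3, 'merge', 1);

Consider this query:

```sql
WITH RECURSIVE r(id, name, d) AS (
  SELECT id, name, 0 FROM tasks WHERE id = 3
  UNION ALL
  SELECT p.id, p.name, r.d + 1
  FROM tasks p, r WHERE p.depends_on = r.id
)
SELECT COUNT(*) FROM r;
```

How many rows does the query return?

Base: id=3 (merge) at d 0.
Iteration 1: rows with depends_on in {3} -> package (id 4, d 1), clean (id 5, d 1).
Iteration 2: rows with depends_on in {4,5} -> verify (id 6, d 2), rollback (id 7, d 2), deploy (id 8, d 2).
Iteration 3: rows with depends_on in {6,7,8} -> lint (id 9, d 3).
Iteration 4: no rows with depends_on in {9}; recursion stops.
Total rows emitted: 7.

7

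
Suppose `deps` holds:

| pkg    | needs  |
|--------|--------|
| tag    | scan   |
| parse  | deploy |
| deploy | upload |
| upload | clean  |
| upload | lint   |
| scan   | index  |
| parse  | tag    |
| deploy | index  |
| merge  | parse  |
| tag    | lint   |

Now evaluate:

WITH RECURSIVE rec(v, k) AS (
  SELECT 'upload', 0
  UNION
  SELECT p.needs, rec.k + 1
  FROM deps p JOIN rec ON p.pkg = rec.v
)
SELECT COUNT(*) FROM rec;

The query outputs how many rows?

3

Base: (upload, k=0).
Iteration 1: edges from {upload} -> (clean, k=1), (lint, k=1).
Iteration 2: no outgoing edges from {clean,lint}; recursion stops.
Total rows emitted: 3.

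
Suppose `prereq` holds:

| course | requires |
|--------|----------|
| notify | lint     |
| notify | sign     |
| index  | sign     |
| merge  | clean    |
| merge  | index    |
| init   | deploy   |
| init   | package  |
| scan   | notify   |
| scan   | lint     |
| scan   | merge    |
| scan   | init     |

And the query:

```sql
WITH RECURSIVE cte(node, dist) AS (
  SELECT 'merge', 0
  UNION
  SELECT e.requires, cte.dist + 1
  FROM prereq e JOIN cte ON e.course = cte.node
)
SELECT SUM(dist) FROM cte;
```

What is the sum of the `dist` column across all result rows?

Base: (merge, dist=0).
Iteration 1: edges from {merge} -> (clean, dist=1), (index, dist=1).
Iteration 2: edges from {clean,index} -> (sign, dist=2).
Iteration 3: no outgoing edges from {sign}; recursion stops.
SUM(dist) = 0 + 1 + 1 + 2 = 4.

4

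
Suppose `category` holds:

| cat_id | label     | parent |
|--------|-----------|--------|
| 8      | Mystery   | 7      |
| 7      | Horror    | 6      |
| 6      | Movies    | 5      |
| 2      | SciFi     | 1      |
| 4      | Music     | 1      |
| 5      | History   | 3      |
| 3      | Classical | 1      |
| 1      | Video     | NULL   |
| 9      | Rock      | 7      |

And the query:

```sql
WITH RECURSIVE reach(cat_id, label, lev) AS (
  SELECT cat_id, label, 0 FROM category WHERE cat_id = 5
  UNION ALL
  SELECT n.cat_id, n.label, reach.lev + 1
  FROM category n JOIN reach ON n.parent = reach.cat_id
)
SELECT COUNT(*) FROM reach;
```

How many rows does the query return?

Base: cat_id=5 (History) at lev 0.
Iteration 1: rows with parent in {5} -> Movies (id 6, lev 1).
Iteration 2: rows with parent in {6} -> Horror (id 7, lev 2).
Iteration 3: rows with parent in {7} -> Mystery (id 8, lev 3), Rock (id 9, lev 3).
Iteration 4: no rows with parent in {8,9}; recursion stops.
Total rows emitted: 5.

5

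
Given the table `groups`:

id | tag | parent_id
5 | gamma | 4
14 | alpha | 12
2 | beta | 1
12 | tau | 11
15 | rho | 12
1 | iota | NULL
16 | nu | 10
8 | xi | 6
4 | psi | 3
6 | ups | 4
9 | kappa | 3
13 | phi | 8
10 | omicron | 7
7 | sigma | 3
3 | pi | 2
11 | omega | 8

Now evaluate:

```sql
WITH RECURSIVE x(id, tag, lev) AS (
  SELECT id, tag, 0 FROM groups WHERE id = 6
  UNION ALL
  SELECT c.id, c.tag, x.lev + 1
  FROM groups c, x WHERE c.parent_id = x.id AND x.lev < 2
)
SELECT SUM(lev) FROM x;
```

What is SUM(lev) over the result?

Base: id=6 (ups) at lev 0.
Iteration 1: rows with parent_id in {6} -> xi (id 8, lev 1).
Iteration 2: rows with parent_id in {8} -> omega (id 11, lev 2), phi (id 13, lev 2).
Iteration 3: lev < 2 fails for all current rows; recursion stops.
SUM(lev) = 0 + 1 + 2 + 2 = 5.

5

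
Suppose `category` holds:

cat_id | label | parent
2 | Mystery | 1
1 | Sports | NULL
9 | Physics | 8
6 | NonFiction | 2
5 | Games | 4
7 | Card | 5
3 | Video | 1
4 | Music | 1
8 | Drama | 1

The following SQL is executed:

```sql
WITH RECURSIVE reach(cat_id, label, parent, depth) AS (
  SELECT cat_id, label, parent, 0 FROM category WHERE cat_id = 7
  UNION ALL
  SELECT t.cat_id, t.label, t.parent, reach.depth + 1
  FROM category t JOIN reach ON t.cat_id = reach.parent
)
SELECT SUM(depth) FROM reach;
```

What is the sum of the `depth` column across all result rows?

6

Base: cat_id=7 (Card), parent=5, depth 0.
Iteration 1: join on cat_id=5 -> Games (id 5, parent=4, depth 1).
Iteration 2: join on cat_id=4 -> Music (id 4, parent=1, depth 2).
Iteration 3: join on cat_id=1 -> Sports (id 1, parent=NULL, depth 3).
Iteration 4: parent is NULL; no match; recursion stops.
SUM(depth) = 0 + 1 + 2 + 3 = 6.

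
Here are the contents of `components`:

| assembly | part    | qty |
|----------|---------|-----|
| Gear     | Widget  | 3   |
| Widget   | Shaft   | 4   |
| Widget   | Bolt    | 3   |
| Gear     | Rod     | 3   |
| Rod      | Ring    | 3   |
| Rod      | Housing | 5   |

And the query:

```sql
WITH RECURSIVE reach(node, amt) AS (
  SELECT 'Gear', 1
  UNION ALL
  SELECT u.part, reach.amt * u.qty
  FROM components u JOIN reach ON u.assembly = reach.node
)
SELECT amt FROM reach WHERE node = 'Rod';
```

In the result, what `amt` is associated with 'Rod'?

Base: (Gear, amt=1).
Iteration 1: components of {Gear} -> Rod = 1*3 = 3, Widget = 1*3 = 3.
Iteration 2: components of {Rod,Widget} -> Bolt = 3*3 = 9, Housing = 3*5 = 15, Ring = 3*3 = 9, Shaft = 3*4 = 12.
Iteration 3: no further components; recursion stops.

3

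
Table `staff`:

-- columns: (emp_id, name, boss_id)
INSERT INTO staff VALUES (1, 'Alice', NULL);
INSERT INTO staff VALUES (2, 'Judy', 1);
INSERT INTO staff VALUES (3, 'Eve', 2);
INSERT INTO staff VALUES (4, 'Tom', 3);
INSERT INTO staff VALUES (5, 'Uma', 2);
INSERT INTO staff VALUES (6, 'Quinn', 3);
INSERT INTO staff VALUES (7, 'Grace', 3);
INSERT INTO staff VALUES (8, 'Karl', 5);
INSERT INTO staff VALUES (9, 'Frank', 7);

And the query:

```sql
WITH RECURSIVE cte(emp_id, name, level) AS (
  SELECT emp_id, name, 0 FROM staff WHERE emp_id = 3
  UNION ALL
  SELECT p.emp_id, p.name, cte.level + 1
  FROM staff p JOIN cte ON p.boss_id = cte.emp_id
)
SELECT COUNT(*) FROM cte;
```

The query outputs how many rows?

Base: emp_id=3 (Eve) at level 0.
Iteration 1: rows with boss_id in {3} -> Tom (id 4, level 1), Quinn (id 6, level 1), Grace (id 7, level 1).
Iteration 2: rows with boss_id in {4,6,7} -> Frank (id 9, level 2).
Iteration 3: no rows with boss_id in {9}; recursion stops.
Total rows emitted: 5.

5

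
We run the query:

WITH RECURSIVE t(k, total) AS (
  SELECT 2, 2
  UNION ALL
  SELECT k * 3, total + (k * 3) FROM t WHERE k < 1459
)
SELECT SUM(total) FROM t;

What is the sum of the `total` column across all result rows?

9832

Base: k=2, total=2.
Iteration 1: 2 < 1459 holds -> k = 2 * 3 = 6, total = 2 + 6 = 8.
Iteration 2: 6 < 1459 holds -> k = 6 * 3 = 18, total = 8 + 18 = 26.
Iteration 3: 18 < 1459 holds -> k = 18 * 3 = 54, total = 26 + 54 = 80.
Iteration 4: 54 < 1459 holds -> k = 54 * 3 = 162, total = 80 + 162 = 242.
Iteration 5: 162 < 1459 holds -> k = 162 * 3 = 486, total = 242 + 486 = 728.
Iteration 6: 486 < 1459 holds -> k = 486 * 3 = 1458, total = 728 + 1458 = 2186.
Iteration 7: 1458 < 1459 holds -> k = 1458 * 3 = 4374, total = 2186 + 4374 = 6560.
Iteration 8: 4374 < 1459 fails; recursion stops.
SUM(total) = 2 + 8 + 26 + 80 + 242 + 728 + 2186 + 6560 = 9832.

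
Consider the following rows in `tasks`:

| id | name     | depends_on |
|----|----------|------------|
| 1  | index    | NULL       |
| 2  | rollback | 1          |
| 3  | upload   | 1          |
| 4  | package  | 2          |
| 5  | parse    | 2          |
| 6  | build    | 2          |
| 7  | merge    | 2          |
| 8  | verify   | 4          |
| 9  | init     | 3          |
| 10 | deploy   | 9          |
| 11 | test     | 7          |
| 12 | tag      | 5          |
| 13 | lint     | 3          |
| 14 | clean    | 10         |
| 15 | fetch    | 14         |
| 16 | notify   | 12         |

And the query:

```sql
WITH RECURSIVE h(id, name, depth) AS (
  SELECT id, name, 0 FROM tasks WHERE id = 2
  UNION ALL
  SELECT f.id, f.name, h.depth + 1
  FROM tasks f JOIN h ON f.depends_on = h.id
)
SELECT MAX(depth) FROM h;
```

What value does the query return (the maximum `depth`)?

3

Base: id=2 (rollback) at depth 0.
Iteration 1: rows with depends_on in {2} -> package (id 4, depth 1), parse (id 5, depth 1), build (id 6, depth 1), merge (id 7, depth 1).
Iteration 2: rows with depends_on in {4,5,6,7} -> verify (id 8, depth 2), test (id 11, depth 2), tag (id 12, depth 2).
Iteration 3: rows with depends_on in {8,11,12} -> notify (id 16, depth 3).
Iteration 4: no rows with depends_on in {16}; recursion stops.
depth values: 0, 1, 1, 1, 1, 2, 2, 2, 3; the maximum is 3.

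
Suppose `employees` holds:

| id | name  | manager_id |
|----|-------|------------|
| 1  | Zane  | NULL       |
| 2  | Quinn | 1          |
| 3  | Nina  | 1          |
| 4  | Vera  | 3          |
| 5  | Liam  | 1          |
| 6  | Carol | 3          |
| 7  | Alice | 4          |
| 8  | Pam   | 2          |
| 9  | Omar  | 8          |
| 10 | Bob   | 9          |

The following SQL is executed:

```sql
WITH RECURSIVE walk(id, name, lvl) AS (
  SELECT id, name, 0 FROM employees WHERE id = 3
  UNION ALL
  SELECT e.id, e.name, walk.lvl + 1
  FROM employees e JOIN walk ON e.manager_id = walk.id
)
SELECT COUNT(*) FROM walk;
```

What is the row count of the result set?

Base: id=3 (Nina) at lvl 0.
Iteration 1: rows with manager_id in {3} -> Vera (id 4, lvl 1), Carol (id 6, lvl 1).
Iteration 2: rows with manager_id in {4,6} -> Alice (id 7, lvl 2).
Iteration 3: no rows with manager_id in {7}; recursion stops.
Total rows emitted: 4.

4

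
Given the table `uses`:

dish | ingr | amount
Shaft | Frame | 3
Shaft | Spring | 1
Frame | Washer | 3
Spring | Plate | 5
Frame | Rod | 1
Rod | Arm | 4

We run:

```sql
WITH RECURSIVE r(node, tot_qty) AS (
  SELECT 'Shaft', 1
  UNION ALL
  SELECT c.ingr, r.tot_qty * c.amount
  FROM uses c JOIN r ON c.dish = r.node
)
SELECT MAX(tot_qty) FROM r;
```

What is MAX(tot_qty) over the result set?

12

Base: (Shaft, tot_qty=1).
Iteration 1: components of {Shaft} -> Frame = 1*3 = 3, Spring = 1*1 = 1.
Iteration 2: components of {Frame,Spring} -> Plate = 1*5 = 5, Rod = 3*1 = 3, Washer = 3*3 = 9.
Iteration 3: components of {Plate,Rod,Washer} -> Arm = 3*4 = 12.
Iteration 4: no further components; recursion stops.
tot_qty values: 1, 3, 1, 3, 9, 5, 12; the maximum is 12.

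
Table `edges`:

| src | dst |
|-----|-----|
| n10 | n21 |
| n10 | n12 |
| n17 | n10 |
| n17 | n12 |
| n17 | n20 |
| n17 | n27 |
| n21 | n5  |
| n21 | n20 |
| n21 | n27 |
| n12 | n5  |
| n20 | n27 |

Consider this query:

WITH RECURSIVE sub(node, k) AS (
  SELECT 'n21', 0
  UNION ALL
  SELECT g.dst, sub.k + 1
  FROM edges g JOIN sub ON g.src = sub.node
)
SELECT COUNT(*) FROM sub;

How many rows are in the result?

5

Base: (n21, k=0).
Iteration 1: edges from {n21} -> (n20, k=1), (n27, k=1), (n5, k=1).
Iteration 2: edges from {n20,n27,n5} -> (n27, k=2).
Iteration 3: no outgoing edges from {n27}; recursion stops.
Total rows emitted: 5.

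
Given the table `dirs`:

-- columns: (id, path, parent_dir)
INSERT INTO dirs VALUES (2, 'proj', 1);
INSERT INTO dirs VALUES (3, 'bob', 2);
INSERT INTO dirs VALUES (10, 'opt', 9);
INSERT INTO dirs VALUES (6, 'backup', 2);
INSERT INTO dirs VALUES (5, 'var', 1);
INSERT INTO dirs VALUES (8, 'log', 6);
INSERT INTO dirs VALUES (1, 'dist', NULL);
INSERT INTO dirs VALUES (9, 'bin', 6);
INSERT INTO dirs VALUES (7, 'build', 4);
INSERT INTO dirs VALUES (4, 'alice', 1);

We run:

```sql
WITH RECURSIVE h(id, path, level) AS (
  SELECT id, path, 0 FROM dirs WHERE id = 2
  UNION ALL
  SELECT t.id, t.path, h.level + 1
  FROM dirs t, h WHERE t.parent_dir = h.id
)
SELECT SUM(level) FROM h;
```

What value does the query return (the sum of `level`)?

9

Base: id=2 (proj) at level 0.
Iteration 1: rows with parent_dir in {2} -> bob (id 3, level 1), backup (id 6, level 1).
Iteration 2: rows with parent_dir in {3,6} -> log (id 8, level 2), bin (id 9, level 2).
Iteration 3: rows with parent_dir in {8,9} -> opt (id 10, level 3).
Iteration 4: no rows with parent_dir in {10}; recursion stops.
SUM(level) = 0 + 1 + 1 + 2 + 2 + 3 = 9.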